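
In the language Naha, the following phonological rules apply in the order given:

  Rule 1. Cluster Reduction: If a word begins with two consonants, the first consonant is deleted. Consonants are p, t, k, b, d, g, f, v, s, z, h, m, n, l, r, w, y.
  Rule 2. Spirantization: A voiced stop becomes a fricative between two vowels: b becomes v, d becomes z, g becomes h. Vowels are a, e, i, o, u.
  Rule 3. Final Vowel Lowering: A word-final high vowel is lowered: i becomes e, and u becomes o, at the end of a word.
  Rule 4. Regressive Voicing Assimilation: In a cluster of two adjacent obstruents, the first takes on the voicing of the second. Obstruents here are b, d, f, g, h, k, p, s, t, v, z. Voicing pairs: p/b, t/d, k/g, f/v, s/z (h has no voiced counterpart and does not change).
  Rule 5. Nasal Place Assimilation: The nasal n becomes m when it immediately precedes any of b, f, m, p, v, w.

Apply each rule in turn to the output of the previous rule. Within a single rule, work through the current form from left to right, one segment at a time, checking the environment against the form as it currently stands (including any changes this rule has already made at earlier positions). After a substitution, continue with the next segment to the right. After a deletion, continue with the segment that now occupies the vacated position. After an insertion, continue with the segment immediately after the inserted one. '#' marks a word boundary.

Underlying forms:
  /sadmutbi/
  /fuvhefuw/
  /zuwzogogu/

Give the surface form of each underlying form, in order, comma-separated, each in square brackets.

/sadmutbi/:
  Rule 1 Cluster Reduction: no change — [sadmutbi]
  Rule 2 Spirantization: no change — [sadmutbi]
  Rule 3 Final Vowel Lowering: [sadmutbi] → [sadmutbe]
  Rule 4 Regressive Voicing Assimilation: [sadmutbe] → [sadmudbe]
  Rule 5 Nasal Place Assimilation: no change — [sadmudbe]
/fuvhefuw/:
  Rule 1 Cluster Reduction: no change — [fuvhefuw]
  Rule 2 Spirantization: no change — [fuvhefuw]
  Rule 3 Final Vowel Lowering: no change — [fuvhefuw]
  Rule 4 Regressive Voicing Assimilation: [fuvhefuw] → [fufhefuw]
  Rule 5 Nasal Place Assimilation: no change — [fufhefuw]
/zuwzogogu/:
  Rule 1 Cluster Reduction: no change — [zuwzogogu]
  Rule 2 Spirantization: [zuwzogogu] → [zuwzohohu]
  Rule 3 Final Vowel Lowering: [zuwzohohu] → [zuwzohoho]
  Rule 4 Regressive Voicing Assimilation: no change — [zuwzohoho]
  Rule 5 Nasal Place Assimilation: no change — [zuwzohoho]

[sadmudbe], [fufhefuw], [zuwzohoho]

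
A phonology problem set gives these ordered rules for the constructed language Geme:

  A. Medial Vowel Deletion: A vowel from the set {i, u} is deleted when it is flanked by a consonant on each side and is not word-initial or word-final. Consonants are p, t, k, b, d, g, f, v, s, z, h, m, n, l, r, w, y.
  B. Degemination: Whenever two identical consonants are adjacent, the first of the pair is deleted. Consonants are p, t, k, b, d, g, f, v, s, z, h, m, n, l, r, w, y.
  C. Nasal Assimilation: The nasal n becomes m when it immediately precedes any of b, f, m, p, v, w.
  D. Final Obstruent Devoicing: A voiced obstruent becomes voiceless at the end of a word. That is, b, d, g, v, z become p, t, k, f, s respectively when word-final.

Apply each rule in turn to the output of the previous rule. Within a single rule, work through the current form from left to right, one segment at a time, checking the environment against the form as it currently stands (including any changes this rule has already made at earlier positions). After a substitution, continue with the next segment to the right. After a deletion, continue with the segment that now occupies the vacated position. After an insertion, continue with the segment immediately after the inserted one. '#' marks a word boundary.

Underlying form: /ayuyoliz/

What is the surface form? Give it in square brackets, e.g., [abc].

A Medial Vowel Deletion: [ayuyoliz] → [ayyolz]
B Degemination: [ayyolz] → [ayolz]
C Nasal Assimilation: no change — [ayolz]
D Final Obstruent Devoicing: [ayolz] → [ayols]

[ayols]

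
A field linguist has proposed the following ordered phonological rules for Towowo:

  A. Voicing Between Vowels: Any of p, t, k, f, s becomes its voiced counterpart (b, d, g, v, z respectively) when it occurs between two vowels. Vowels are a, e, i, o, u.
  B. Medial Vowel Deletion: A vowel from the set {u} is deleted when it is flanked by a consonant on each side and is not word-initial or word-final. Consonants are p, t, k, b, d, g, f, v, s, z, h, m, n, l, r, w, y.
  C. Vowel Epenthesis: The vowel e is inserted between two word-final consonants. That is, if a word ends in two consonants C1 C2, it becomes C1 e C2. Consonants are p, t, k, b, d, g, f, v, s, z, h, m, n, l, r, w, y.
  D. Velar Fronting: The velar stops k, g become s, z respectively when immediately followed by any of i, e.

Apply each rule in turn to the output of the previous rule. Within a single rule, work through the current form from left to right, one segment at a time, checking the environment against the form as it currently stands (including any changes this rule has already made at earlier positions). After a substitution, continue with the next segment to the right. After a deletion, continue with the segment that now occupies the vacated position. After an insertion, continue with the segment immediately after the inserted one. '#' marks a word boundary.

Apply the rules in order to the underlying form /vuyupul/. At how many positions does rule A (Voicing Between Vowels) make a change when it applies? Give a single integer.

1

A Voicing Between Vowels: [vuyupul] → [vuyubul]
B Medial Vowel Deletion: [vuyubul] → [vybl]
C Vowel Epenthesis: [vybl] → [vybel]
D Velar Fronting: no change — [vybel]
Rule A changed 1 position(s).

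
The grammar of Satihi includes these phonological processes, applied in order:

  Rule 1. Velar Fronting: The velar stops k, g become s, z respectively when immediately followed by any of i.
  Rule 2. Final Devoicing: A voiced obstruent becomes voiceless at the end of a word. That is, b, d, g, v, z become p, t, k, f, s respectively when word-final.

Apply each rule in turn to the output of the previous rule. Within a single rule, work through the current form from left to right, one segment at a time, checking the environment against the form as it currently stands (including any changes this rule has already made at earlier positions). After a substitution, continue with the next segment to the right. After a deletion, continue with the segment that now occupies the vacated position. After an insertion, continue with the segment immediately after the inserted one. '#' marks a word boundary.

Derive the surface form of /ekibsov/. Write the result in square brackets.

Rule 1 Velar Fronting: [ekibsov] → [esibsov]
Rule 2 Final Devoicing: [esibsov] → [esibsof]

[esibsof]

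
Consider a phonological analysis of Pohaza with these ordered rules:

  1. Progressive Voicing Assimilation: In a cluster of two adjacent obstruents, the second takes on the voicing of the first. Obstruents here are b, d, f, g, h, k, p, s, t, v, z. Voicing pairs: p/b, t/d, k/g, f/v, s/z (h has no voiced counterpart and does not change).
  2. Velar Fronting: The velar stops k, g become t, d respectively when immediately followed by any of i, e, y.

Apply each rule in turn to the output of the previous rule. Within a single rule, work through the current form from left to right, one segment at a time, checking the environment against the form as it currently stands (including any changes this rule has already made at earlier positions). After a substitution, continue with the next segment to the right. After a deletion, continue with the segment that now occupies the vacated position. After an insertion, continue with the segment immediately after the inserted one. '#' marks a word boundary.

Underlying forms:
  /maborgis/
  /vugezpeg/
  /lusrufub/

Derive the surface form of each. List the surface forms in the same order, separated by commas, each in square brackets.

[mabordis], [vudezbeg], [lusrufub]

/maborgis/:
  1 Progressive Voicing Assimilation: no change — [maborgis]
  2 Velar Fronting: [maborgis] → [mabordis]
/vugezpeg/:
  1 Progressive Voicing Assimilation: [vugezpeg] → [vugezbeg]
  2 Velar Fronting: [vugezbeg] → [vudezbeg]
/lusrufub/:
  1 Progressive Voicing Assimilation: no change — [lusrufub]
  2 Velar Fronting: no change — [lusrufub]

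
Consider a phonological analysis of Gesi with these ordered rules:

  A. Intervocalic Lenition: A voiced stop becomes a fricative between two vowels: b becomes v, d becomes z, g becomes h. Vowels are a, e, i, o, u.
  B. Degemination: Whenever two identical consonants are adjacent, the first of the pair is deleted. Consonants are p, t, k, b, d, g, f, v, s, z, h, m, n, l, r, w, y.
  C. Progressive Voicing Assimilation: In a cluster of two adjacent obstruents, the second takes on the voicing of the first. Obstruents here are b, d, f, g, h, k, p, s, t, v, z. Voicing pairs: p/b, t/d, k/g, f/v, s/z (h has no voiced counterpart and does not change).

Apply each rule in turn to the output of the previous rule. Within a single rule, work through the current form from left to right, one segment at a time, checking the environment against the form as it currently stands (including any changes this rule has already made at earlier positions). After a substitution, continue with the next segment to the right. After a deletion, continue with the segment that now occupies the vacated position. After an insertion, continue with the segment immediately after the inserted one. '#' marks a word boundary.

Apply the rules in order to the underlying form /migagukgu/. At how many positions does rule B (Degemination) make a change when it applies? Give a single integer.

0

A Intervocalic Lenition: [migagukgu] → [mihahukgu]
B Degemination: no change — [mihahukgu]
C Progressive Voicing Assimilation: [mihahukgu] → [mihahukku]
Rule B changed 0 position(s).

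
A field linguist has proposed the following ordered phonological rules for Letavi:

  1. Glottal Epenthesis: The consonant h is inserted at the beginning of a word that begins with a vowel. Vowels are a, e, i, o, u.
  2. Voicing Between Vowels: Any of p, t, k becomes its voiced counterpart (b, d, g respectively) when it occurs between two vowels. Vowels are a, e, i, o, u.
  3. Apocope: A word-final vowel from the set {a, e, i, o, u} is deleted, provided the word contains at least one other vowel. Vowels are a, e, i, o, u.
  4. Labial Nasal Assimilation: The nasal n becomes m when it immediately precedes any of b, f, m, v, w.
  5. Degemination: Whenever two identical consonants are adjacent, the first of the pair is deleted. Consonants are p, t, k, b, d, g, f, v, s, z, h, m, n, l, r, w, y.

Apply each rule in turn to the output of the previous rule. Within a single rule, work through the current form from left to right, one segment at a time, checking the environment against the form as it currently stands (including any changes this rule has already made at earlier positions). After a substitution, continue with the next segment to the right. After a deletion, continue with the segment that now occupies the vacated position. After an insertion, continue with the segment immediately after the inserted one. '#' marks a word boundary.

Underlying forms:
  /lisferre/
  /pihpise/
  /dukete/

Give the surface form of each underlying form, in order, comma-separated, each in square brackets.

[lisfer], [pihpis], [duged]

/lisferre/:
  1 Glottal Epenthesis: no change — [lisferre]
  2 Voicing Between Vowels: no change — [lisferre]
  3 Apocope: [lisferre] → [lisferr]
  4 Labial Nasal Assimilation: no change — [lisferr]
  5 Degemination: [lisferr] → [lisfer]
/pihpise/:
  1 Glottal Epenthesis: no change — [pihpise]
  2 Voicing Between Vowels: no change — [pihpise]
  3 Apocope: [pihpise] → [pihpis]
  4 Labial Nasal Assimilation: no change — [pihpis]
  5 Degemination: no change — [pihpis]
/dukete/:
  1 Glottal Epenthesis: no change — [dukete]
  2 Voicing Between Vowels: [dukete] → [dugede]
  3 Apocope: [dugede] → [duged]
  4 Labial Nasal Assimilation: no change — [duged]
  5 Degemination: no change — [duged]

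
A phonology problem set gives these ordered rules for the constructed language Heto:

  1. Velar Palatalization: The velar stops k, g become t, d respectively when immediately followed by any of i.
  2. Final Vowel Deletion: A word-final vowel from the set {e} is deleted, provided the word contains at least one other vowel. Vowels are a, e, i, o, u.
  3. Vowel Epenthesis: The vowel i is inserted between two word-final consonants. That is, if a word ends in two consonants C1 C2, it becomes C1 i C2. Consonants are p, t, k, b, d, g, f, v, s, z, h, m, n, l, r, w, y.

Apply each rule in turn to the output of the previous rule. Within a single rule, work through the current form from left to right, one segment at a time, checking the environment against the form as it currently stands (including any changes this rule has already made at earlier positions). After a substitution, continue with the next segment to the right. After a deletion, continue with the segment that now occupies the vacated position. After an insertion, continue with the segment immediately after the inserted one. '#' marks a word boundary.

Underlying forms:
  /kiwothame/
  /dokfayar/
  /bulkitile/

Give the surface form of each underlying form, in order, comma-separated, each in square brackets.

[tiwotham], [dokfayar], [bultitil]

/kiwothame/:
  1 Velar Palatalization: [kiwothame] → [tiwothame]
  2 Final Vowel Deletion: [tiwothame] → [tiwotham]
  3 Vowel Epenthesis: no change — [tiwotham]
/dokfayar/:
  1 Velar Palatalization: no change — [dokfayar]
  2 Final Vowel Deletion: no change — [dokfayar]
  3 Vowel Epenthesis: no change — [dokfayar]
/bulkitile/:
  1 Velar Palatalization: [bulkitile] → [bultitile]
  2 Final Vowel Deletion: [bultitile] → [bultitil]
  3 Vowel Epenthesis: no change — [bultitil]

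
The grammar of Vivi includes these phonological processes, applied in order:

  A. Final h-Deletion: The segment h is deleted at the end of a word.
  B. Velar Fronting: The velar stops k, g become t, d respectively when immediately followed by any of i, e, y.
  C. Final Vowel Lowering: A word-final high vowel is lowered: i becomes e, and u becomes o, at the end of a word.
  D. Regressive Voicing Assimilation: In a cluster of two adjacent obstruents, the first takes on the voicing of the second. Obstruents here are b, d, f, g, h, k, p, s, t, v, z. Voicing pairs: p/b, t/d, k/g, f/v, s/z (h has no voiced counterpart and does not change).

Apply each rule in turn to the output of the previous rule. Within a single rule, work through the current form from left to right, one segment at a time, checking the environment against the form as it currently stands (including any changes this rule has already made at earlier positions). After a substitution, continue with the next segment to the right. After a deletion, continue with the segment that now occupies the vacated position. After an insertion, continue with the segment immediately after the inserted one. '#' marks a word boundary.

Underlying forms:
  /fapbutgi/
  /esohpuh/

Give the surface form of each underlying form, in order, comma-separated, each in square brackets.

/fapbutgi/:
  A Final h-Deletion: no change — [fapbutgi]
  B Velar Fronting: [fapbutgi] → [fapbutdi]
  C Final Vowel Lowering: [fapbutdi] → [fapbutde]
  D Regressive Voicing Assimilation: [fapbutde] → [fabbudde]
/esohpuh/:
  A Final h-Deletion: [esohpuh] → [esohpu]
  B Velar Fronting: no change — [esohpu]
  C Final Vowel Lowering: [esohpu] → [esohpo]
  D Regressive Voicing Assimilation: no change — [esohpo]

[fabbudde], [esohpo]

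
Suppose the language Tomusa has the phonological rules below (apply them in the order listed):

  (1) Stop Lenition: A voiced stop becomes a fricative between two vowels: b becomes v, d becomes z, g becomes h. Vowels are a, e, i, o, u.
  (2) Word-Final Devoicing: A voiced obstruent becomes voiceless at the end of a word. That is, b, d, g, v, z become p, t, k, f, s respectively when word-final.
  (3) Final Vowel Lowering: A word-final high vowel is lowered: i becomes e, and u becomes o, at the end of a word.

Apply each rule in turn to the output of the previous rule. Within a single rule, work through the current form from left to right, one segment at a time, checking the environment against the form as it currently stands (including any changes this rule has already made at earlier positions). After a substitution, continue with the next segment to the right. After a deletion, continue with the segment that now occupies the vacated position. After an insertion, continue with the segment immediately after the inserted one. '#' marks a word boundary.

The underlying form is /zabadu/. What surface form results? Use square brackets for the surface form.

(1) Stop Lenition: [zabadu] → [zavazu]
(2) Word-Final Devoicing: no change — [zavazu]
(3) Final Vowel Lowering: [zavazu] → [zavazo]

[zavazo]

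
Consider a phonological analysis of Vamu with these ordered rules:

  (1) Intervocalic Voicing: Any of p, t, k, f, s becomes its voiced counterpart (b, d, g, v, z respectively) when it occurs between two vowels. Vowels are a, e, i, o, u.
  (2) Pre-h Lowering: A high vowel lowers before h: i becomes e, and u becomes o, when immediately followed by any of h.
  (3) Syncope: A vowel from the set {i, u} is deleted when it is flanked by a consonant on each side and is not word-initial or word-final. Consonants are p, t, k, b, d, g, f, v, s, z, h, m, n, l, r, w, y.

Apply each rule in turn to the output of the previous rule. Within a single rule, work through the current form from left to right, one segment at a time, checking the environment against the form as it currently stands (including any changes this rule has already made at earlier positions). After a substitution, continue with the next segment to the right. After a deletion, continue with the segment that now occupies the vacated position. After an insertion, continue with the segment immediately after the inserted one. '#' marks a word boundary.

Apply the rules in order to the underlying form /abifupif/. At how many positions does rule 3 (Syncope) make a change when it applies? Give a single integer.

(1) Intervocalic Voicing: [abifupif] → [abivubif]
(2) Pre-h Lowering: no change — [abivubif]
(3) Syncope: [abivubif] → [abvbf]
Rule 3 changed 3 position(s).

3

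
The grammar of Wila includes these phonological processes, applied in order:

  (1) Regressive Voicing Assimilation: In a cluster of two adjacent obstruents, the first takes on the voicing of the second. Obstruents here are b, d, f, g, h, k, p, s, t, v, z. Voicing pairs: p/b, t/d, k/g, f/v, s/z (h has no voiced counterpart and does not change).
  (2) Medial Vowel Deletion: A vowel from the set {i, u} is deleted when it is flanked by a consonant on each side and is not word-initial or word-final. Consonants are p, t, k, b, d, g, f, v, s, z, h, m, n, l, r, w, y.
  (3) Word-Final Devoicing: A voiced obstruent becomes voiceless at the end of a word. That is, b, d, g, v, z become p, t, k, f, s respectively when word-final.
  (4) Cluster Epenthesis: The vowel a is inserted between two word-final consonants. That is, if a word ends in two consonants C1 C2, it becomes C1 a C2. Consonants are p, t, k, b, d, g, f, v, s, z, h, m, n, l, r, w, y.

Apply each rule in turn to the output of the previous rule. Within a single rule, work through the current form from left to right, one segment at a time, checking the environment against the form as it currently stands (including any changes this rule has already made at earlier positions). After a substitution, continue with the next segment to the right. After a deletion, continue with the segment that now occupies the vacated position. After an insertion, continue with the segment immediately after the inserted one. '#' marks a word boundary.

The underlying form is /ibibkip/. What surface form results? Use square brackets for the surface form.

(1) Regressive Voicing Assimilation: [ibibkip] → [ibipkip]
(2) Medial Vowel Deletion: [ibipkip] → [ibpkp]
(3) Word-Final Devoicing: no change — [ibpkp]
(4) Cluster Epenthesis: [ibpkp] → [ibpkap]

[ibpkap]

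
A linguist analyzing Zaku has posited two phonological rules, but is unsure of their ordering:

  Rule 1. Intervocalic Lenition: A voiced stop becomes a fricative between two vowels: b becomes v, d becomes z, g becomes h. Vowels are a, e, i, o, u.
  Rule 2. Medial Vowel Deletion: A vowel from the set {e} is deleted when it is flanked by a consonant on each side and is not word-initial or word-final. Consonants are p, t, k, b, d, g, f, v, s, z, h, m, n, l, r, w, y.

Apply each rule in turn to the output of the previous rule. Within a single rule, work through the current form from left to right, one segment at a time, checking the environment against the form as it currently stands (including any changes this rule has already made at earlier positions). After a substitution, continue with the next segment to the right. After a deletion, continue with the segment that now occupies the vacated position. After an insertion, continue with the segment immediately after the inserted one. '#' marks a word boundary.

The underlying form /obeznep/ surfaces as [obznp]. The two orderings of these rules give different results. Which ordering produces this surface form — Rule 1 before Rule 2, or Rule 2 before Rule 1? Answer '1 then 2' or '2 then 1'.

Order 1 then 2:
  1 Intervocalic Lenition: [obeznep] → [oveznep]
  2 Medial Vowel Deletion: [oveznep] → [ovznp]
  result: [ovznp]
Order 2 then 1:
  2 Medial Vowel Deletion: [obeznep] → [obznp]
  1 Intervocalic Lenition: no change — [obznp]
  result: [obznp]

2 then 1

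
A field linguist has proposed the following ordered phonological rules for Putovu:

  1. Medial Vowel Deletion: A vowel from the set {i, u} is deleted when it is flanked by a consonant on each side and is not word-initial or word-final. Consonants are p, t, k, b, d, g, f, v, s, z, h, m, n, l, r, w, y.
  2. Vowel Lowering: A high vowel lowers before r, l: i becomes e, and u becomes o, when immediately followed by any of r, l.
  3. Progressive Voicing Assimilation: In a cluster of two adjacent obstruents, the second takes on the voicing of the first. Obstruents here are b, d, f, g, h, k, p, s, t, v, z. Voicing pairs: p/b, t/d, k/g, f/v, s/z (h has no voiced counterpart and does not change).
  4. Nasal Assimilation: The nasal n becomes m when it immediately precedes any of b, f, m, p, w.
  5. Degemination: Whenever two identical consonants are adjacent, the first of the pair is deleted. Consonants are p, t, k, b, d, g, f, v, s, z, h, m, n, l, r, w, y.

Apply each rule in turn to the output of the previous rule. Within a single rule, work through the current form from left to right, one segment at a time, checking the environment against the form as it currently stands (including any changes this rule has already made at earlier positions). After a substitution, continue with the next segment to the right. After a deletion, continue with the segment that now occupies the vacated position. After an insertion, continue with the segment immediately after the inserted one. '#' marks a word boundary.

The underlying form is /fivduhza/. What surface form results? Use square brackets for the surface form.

[fthsa]

1 Medial Vowel Deletion: [fivduhza] → [fvdhza]
2 Vowel Lowering: no change — [fvdhza]
3 Progressive Voicing Assimilation: [fvdhza] → [ffthsa]
4 Nasal Assimilation: no change — [ffthsa]
5 Degemination: [ffthsa] → [fthsa]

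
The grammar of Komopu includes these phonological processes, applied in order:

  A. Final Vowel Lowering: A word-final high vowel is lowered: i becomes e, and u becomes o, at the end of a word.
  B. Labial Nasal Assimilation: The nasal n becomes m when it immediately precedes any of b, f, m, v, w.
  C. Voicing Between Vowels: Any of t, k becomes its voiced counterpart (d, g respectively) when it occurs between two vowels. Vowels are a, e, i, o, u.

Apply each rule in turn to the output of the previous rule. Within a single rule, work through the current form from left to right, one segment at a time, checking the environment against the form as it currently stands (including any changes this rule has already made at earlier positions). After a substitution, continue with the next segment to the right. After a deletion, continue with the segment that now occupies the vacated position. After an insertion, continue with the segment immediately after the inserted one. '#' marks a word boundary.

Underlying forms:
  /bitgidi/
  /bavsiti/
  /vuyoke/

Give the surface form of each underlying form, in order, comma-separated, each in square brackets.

[bitgide], [bavside], [vuyoge]

/bitgidi/:
  A Final Vowel Lowering: [bitgidi] → [bitgide]
  B Labial Nasal Assimilation: no change — [bitgide]
  C Voicing Between Vowels: no change — [bitgide]
/bavsiti/:
  A Final Vowel Lowering: [bavsiti] → [bavsite]
  B Labial Nasal Assimilation: no change — [bavsite]
  C Voicing Between Vowels: [bavsite] → [bavside]
/vuyoke/:
  A Final Vowel Lowering: no change — [vuyoke]
  B Labial Nasal Assimilation: no change — [vuyoke]
  C Voicing Between Vowels: [vuyoke] → [vuyoge]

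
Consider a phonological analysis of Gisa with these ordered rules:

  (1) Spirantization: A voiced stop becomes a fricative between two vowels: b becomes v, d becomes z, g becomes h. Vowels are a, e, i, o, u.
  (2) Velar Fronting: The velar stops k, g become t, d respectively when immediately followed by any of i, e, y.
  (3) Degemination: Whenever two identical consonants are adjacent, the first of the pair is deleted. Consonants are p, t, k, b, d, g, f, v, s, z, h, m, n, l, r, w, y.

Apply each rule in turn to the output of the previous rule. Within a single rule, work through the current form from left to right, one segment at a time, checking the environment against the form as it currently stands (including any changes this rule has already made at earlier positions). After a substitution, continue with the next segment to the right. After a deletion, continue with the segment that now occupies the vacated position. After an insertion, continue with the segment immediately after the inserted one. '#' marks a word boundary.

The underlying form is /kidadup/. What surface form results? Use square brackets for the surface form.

[tizazup]

(1) Spirantization: [kidadup] → [kizazup]
(2) Velar Fronting: [kizazup] → [tizazup]
(3) Degemination: no change — [tizazup]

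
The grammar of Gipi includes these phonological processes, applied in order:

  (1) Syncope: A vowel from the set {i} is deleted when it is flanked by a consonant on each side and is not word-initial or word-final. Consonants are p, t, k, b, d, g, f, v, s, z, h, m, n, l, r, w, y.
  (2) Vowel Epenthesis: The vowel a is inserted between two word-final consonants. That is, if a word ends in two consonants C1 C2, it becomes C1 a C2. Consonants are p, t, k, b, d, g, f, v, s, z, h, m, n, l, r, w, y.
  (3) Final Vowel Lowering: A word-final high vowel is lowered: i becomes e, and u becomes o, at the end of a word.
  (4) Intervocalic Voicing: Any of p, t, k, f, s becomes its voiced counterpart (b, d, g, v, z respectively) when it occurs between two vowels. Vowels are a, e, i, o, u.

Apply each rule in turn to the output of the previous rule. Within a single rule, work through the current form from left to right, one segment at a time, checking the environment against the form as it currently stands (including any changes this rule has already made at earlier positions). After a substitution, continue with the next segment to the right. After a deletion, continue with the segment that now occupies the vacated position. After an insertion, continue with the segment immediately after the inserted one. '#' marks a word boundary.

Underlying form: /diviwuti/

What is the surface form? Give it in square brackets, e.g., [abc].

[dvwude]

(1) Syncope: [diviwuti] → [dvwuti]
(2) Vowel Epenthesis: no change — [dvwuti]
(3) Final Vowel Lowering: [dvwuti] → [dvwute]
(4) Intervocalic Voicing: [dvwute] → [dvwude]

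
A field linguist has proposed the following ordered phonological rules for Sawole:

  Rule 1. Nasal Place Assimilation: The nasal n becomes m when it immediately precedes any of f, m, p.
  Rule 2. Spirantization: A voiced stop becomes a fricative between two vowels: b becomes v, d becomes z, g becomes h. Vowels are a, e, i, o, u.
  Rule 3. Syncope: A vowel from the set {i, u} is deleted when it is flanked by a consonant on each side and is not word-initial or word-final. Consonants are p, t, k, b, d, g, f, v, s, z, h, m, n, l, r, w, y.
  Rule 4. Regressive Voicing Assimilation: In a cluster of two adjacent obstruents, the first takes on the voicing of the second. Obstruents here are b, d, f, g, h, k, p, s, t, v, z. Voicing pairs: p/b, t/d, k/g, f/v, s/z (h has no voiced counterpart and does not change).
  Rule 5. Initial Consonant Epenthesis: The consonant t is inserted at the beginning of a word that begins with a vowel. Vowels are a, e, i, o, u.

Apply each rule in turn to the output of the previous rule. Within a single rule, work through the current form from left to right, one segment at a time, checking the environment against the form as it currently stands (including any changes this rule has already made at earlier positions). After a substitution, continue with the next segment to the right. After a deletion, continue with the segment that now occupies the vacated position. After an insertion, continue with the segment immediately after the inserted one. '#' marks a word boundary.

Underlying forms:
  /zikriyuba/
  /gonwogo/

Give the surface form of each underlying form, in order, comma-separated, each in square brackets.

[skryva], [gonwoho]

/zikriyuba/:
  Rule 1 Nasal Place Assimilation: no change — [zikriyuba]
  Rule 2 Spirantization: [zikriyuba] → [zikriyuva]
  Rule 3 Syncope: [zikriyuva] → [zkryva]
  Rule 4 Regressive Voicing Assimilation: [zkryva] → [skryva]
  Rule 5 Initial Consonant Epenthesis: no change — [skryva]
/gonwogo/:
  Rule 1 Nasal Place Assimilation: no change — [gonwogo]
  Rule 2 Spirantization: [gonwogo] → [gonwoho]
  Rule 3 Syncope: no change — [gonwoho]
  Rule 4 Regressive Voicing Assimilation: no change — [gonwoho]
  Rule 5 Initial Consonant Epenthesis: no change — [gonwoho]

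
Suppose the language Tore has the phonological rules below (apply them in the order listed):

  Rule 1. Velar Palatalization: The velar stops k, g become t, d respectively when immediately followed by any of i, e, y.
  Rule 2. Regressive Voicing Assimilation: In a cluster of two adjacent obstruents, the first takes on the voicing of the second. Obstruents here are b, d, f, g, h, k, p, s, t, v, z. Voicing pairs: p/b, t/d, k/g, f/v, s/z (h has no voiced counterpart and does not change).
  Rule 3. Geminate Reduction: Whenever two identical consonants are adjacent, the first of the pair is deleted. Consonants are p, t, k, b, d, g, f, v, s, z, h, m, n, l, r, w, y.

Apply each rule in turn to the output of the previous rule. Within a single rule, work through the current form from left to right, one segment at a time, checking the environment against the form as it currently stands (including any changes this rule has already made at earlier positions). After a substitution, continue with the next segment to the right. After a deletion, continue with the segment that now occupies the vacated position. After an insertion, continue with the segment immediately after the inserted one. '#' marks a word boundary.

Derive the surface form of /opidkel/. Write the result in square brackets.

Rule 1 Velar Palatalization: [opidkel] → [opidtel]
Rule 2 Regressive Voicing Assimilation: [opidtel] → [opittel]
Rule 3 Geminate Reduction: [opittel] → [opitel]

[opitel]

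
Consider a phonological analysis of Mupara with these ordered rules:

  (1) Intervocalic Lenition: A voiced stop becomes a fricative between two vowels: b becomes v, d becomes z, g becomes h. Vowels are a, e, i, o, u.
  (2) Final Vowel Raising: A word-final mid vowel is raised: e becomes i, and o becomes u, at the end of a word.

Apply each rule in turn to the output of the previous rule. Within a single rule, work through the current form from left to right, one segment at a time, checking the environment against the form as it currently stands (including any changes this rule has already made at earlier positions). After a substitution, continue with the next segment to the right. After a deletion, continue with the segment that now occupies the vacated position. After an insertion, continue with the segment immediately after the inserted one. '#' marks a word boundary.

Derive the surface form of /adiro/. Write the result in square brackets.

[aziru]

(1) Intervocalic Lenition: [adiro] → [aziro]
(2) Final Vowel Raising: [aziro] → [aziru]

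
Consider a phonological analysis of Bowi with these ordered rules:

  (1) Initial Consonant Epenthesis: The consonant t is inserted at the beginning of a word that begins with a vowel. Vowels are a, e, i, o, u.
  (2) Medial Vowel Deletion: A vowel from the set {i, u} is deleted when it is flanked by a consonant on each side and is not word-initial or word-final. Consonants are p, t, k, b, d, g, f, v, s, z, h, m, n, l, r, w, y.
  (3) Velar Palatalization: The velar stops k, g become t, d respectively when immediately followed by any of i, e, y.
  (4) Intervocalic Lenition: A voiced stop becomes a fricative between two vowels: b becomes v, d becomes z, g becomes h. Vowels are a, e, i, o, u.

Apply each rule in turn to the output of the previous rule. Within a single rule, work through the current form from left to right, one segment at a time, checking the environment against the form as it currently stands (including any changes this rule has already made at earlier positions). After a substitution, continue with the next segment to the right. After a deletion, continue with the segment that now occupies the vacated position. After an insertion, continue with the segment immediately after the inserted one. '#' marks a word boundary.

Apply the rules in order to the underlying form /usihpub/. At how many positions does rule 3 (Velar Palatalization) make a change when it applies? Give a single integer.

0

(1) Initial Consonant Epenthesis: [usihpub] → [tusihpub]
(2) Medial Vowel Deletion: [tusihpub] → [tshpb]
(3) Velar Palatalization: no change — [tshpb]
(4) Intervocalic Lenition: no change — [tshpb]
Rule 3 changed 0 position(s).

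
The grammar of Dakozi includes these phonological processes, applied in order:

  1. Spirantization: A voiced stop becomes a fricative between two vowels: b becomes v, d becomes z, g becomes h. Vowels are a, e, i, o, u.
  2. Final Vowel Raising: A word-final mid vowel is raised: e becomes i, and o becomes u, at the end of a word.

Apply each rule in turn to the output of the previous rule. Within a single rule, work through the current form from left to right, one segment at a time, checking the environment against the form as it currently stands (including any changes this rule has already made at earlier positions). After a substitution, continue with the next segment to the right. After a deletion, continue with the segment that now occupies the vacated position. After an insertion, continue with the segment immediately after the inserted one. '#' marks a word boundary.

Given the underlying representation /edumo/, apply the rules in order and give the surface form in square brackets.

[ezumu]

1 Spirantization: [edumo] → [ezumo]
2 Final Vowel Raising: [ezumo] → [ezumu]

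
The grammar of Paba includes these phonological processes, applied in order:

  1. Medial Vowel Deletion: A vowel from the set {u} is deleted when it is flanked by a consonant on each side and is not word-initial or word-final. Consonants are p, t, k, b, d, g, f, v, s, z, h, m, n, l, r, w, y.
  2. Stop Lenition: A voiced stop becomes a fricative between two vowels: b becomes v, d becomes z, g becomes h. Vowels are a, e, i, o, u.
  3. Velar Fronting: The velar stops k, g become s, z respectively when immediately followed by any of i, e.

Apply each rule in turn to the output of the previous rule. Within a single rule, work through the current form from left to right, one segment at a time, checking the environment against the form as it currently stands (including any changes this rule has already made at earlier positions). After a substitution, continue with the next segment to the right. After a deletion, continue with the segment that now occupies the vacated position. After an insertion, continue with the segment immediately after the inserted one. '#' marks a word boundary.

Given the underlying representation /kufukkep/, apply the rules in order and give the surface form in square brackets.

1 Medial Vowel Deletion: [kufukkep] → [kfkkep]
2 Stop Lenition: no change — [kfkkep]
3 Velar Fronting: [kfkkep] → [kfksep]

[kfksep]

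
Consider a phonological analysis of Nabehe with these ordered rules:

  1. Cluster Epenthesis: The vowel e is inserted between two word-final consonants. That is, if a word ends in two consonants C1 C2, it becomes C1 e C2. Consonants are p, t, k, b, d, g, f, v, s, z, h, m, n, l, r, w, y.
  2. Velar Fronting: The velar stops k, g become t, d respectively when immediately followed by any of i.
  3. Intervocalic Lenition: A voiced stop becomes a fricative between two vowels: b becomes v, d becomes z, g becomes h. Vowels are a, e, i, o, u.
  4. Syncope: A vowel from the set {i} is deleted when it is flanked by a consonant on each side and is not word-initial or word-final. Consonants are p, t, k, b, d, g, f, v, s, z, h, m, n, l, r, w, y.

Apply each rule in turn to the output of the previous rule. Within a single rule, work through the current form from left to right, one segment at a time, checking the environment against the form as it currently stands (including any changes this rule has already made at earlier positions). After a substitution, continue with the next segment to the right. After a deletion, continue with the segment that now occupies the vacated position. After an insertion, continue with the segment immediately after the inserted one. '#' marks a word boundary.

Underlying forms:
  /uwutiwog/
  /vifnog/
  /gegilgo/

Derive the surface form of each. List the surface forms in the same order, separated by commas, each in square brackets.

/uwutiwog/:
  1 Cluster Epenthesis: no change — [uwutiwog]
  2 Velar Fronting: no change — [uwutiwog]
  3 Intervocalic Lenition: no change — [uwutiwog]
  4 Syncope: [uwutiwog] → [uwutwog]
/vifnog/:
  1 Cluster Epenthesis: no change — [vifnog]
  2 Velar Fronting: no change — [vifnog]
  3 Intervocalic Lenition: no change — [vifnog]
  4 Syncope: [vifnog] → [vfnog]
/gegilgo/:
  1 Cluster Epenthesis: no change — [gegilgo]
  2 Velar Fronting: [gegilgo] → [gedilgo]
  3 Intervocalic Lenition: [gedilgo] → [gezilgo]
  4 Syncope: [gezilgo] → [gezlgo]

[uwutwog], [vfnog], [gezlgo]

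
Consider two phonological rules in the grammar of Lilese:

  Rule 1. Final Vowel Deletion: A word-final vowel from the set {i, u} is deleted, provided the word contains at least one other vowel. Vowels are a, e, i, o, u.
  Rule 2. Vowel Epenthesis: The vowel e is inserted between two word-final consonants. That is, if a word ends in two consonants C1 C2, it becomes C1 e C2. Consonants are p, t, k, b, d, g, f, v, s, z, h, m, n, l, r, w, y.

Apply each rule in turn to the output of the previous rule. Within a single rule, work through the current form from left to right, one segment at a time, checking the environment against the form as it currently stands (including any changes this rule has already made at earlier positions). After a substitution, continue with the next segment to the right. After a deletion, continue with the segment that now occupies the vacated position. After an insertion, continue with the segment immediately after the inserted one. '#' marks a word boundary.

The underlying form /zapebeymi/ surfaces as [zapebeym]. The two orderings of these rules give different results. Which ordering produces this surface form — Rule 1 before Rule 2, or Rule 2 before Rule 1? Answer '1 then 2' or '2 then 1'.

2 then 1

Order 1 then 2:
  1 Final Vowel Deletion: [zapebeymi] → [zapebeym]
  2 Vowel Epenthesis: [zapebeym] → [zapebeyem]
  result: [zapebeyem]
Order 2 then 1:
  2 Vowel Epenthesis: no change — [zapebeymi]
  1 Final Vowel Deletion: [zapebeymi] → [zapebeym]
  result: [zapebeym]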